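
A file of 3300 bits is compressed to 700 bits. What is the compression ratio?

Compression ratio = Original / Compressed
= 3300 / 700 = 4.71:1


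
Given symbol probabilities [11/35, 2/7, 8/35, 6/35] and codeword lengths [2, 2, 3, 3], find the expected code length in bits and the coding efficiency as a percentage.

Average length L = Σ p_i × l_i = 2.4000 bits
Entropy H = 1.9641 bits
Efficiency η = H/L × 100% = 81.84%


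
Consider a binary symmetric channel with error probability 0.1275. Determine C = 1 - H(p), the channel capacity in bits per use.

For BSC with error probability p:
C = 1 - H(p) where H(p) is binary entropy
H(0.1275) = -0.1275 × log₂(0.1275) - 0.8725 × log₂(0.8725)
H(p) = 0.5505
C = 1 - 0.5505 = 0.4495 bits/use


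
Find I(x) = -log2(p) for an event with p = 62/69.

Information content I(x) = -log₂(p(x))
I = -log₂(62/69) = -log₂(0.8986)
I = 0.1543 bits


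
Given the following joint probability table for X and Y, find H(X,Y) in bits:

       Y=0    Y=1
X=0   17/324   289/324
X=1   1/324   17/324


H(X,Y) = -Σ p(x,y) log₂ p(x,y)
  p(0,0)=17/324: -0.0525 × log₂(0.0525) = 0.2231
  p(0,1)=289/324: -0.8920 × log₂(0.8920) = 0.1471
  p(1,0)=1/324: -0.0031 × log₂(0.0031) = 0.0257
  p(1,1)=17/324: -0.0525 × log₂(0.0525) = 0.2231
H(X,Y) = 0.6191 bits


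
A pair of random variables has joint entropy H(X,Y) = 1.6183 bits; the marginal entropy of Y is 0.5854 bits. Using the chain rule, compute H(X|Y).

Chain rule: H(X,Y) = H(X|Y) + H(Y)
H(X|Y) = H(X,Y) - H(Y) = 1.6183 - 0.5854 = 1.0329 bits


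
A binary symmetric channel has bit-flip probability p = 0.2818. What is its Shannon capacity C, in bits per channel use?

For BSC with error probability p:
C = 1 - H(p) where H(p) is binary entropy
H(0.2818) = -0.2818 × log₂(0.2818) - 0.7182 × log₂(0.7182)
H(p) = 0.8579
C = 1 - 0.8579 = 0.1421 bits/use


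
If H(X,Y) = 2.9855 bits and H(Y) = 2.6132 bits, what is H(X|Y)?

Chain rule: H(X,Y) = H(X|Y) + H(Y)
H(X|Y) = H(X,Y) - H(Y) = 2.9855 - 2.6132 = 0.3723 bits


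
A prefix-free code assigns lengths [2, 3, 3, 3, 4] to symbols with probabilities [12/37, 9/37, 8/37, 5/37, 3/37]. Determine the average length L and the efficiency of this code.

Average length L = Σ p_i × l_i = 2.7568 bits
Entropy H = 2.1848 bits
Efficiency η = H/L × 100% = 79.25%


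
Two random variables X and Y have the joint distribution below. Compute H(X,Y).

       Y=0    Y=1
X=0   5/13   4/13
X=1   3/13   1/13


H(X,Y) = -Σ p(x,y) log₂ p(x,y)
  p(0,0)=5/13: -0.3846 × log₂(0.3846) = 0.5302
  p(0,1)=4/13: -0.3077 × log₂(0.3077) = 0.5232
  p(1,0)=3/13: -0.2308 × log₂(0.2308) = 0.4882
  p(1,1)=1/13: -0.0769 × log₂(0.0769) = 0.2846
H(X,Y) = 1.8262 bits


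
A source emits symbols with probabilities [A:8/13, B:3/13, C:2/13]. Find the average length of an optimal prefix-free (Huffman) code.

Huffman tree construction:
Combine smallest probabilities repeatedly
Resulting codes:
  A: 1 (length 1)
  B: 01 (length 2)
  C: 00 (length 2)
Average length = Σ p(s) × length(s) = 1.3846 bits


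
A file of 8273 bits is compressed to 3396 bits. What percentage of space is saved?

Space savings = (1 - Compressed/Original) × 100%
= (1 - 3396/8273) × 100%
= 58.95%


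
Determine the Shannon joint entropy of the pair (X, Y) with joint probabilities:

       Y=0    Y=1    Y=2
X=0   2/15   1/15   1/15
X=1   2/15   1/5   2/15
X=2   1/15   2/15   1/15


H(X,Y) = -Σ p(x,y) log₂ p(x,y)
  p(0,0)=2/15: -0.1333 × log₂(0.1333) = 0.3876
  p(0,1)=1/15: -0.0667 × log₂(0.0667) = 0.2605
  p(0,2)=1/15: -0.0667 × log₂(0.0667) = 0.2605
  p(1,0)=2/15: -0.1333 × log₂(0.1333) = 0.3876
  p(1,1)=1/5: -0.2000 × log₂(0.2000) = 0.4644
  p(1,2)=2/15: -0.1333 × log₂(0.1333) = 0.3876
  p(2,0)=1/15: -0.0667 × log₂(0.0667) = 0.2605
  p(2,1)=2/15: -0.1333 × log₂(0.1333) = 0.3876
  p(2,2)=1/15: -0.0667 × log₂(0.0667) = 0.2605
H(X,Y) = 3.0566 bits


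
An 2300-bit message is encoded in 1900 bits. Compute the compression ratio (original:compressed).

Compression ratio = Original / Compressed
= 2300 / 1900 = 1.21:1


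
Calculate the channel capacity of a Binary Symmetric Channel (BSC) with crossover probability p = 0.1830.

For BSC with error probability p:
C = 1 - H(p) where H(p) is binary entropy
H(0.1830) = -0.1830 × log₂(0.1830) - 0.8170 × log₂(0.8170)
H(p) = 0.6866
C = 1 - 0.6866 = 0.3134 bits/use


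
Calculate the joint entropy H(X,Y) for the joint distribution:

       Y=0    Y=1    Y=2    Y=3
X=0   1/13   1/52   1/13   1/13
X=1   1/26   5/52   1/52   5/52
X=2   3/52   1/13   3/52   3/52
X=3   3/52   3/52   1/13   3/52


H(X,Y) = -Σ p(x,y) log₂ p(x,y)
  p(0,0)=1/13: -0.0769 × log₂(0.0769) = 0.2846
  p(0,1)=1/52: -0.0192 × log₂(0.0192) = 0.1096
  p(0,2)=1/13: -0.0769 × log₂(0.0769) = 0.2846
  p(0,3)=1/13: -0.0769 × log₂(0.0769) = 0.2846
  p(1,0)=1/26: -0.0385 × log₂(0.0385) = 0.1808
  p(1,1)=5/52: -0.0962 × log₂(0.0962) = 0.3249
  p(1,2)=1/52: -0.0192 × log₂(0.0192) = 0.1096
  p(1,3)=5/52: -0.0962 × log₂(0.0962) = 0.3249
  p(2,0)=3/52: -0.0577 × log₂(0.0577) = 0.2374
  p(2,1)=1/13: -0.0769 × log₂(0.0769) = 0.2846
  p(2,2)=3/52: -0.0577 × log₂(0.0577) = 0.2374
  p(2,3)=3/52: -0.0577 × log₂(0.0577) = 0.2374
  p(3,0)=3/52: -0.0577 × log₂(0.0577) = 0.2374
  p(3,1)=3/52: -0.0577 × log₂(0.0577) = 0.2374
  p(3,2)=1/13: -0.0769 × log₂(0.0769) = 0.2846
  p(3,3)=3/52: -0.0577 × log₂(0.0577) = 0.2374
H(X,Y) = 3.8976 bits


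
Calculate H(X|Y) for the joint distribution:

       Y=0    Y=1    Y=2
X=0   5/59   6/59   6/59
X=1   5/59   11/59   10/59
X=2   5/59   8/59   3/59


H(X|Y) = Σ_y p(y) H(X|Y=y)
  p(Y=0) = 15/59, H(X|Y=0) = 1.5850
  p(Y=1) = 25/59, H(X|Y=1) = 1.5413
  p(Y=2) = 19/59, H(X|Y=2) = 1.4330
H(X|Y) = 0.2542×1.5850 + 0.4237×1.5413 + 0.3220×1.4330 = 1.5175 bits


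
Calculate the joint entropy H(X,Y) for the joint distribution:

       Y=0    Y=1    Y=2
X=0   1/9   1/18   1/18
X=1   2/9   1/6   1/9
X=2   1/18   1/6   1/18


H(X,Y) = -Σ p(x,y) log₂ p(x,y)
  p(0,0)=1/9: -0.1111 × log₂(0.1111) = 0.3522
  p(0,1)=1/18: -0.0556 × log₂(0.0556) = 0.2317
  p(0,2)=1/18: -0.0556 × log₂(0.0556) = 0.2317
  p(1,0)=2/9: -0.2222 × log₂(0.2222) = 0.4822
  p(1,1)=1/6: -0.1667 × log₂(0.1667) = 0.4308
  p(1,2)=1/9: -0.1111 × log₂(0.1111) = 0.3522
  p(2,0)=1/18: -0.0556 × log₂(0.0556) = 0.2317
  p(2,1)=1/6: -0.1667 × log₂(0.1667) = 0.4308
  p(2,2)=1/18: -0.0556 × log₂(0.0556) = 0.2317
H(X,Y) = 2.9749 bits


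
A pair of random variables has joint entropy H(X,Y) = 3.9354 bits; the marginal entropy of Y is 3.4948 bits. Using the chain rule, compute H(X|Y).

Chain rule: H(X,Y) = H(X|Y) + H(Y)
H(X|Y) = H(X,Y) - H(Y) = 3.9354 - 3.4948 = 0.4406 bits


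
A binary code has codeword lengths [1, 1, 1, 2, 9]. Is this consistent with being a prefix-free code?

Kraft inequality: Σ 2^(-l_i) ≤ 1 for prefix-free code
Calculating: 2^(-1) + 2^(-1) + 2^(-1) + 2^(-2) + 2^(-9)
= 0.5 + 0.5 + 0.5 + 0.25 + 0.001953125
= 1.7520
Since 1.7520 > 1, prefix-free code does not exist


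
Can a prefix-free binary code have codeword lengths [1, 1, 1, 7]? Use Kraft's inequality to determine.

Kraft inequality: Σ 2^(-l_i) ≤ 1 for prefix-free code
Calculating: 2^(-1) + 2^(-1) + 2^(-1) + 2^(-7)
= 0.5 + 0.5 + 0.5 + 0.0078125
= 1.5078
Since 1.5078 > 1, prefix-free code does not exist


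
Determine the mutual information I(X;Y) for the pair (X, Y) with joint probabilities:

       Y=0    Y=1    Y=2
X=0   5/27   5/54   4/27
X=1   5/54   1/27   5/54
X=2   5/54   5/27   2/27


H(X) = 1.5369, H(Y) = 1.5806, H(X,Y) = 3.0349
I(X;Y) = H(X) + H(Y) - H(X,Y) = 0.0825 bits


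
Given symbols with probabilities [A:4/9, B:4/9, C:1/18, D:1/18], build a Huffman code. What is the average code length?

Huffman tree construction:
Combine smallest probabilities repeatedly
Resulting codes:
  A: 11 (length 2)
  B: 0 (length 1)
  C: 100 (length 3)
  D: 101 (length 3)
Average length = Σ p(s) × length(s) = 1.6667 bits


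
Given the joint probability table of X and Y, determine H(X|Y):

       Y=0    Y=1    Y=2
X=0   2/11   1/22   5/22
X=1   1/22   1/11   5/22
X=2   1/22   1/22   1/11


H(X|Y) = Σ_y p(y) H(X|Y=y)
  p(Y=0) = 3/11, H(X|Y=0) = 1.2516
  p(Y=1) = 2/11, H(X|Y=1) = 1.5000
  p(Y=2) = 6/11, H(X|Y=2) = 1.4834
H(X|Y) = 0.2727×1.2516 + 0.1818×1.5000 + 0.5455×1.4834 = 1.4232 bits


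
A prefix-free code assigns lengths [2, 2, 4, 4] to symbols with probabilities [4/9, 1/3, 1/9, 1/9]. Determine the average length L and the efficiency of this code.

Average length L = Σ p_i × l_i = 2.4444 bits
Entropy H = 1.7527 bits
Efficiency η = H/L × 100% = 71.70%


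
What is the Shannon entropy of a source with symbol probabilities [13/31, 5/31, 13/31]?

H(X) = -Σ p(x) log₂ p(x)
  -13/31 × log₂(13/31) = 0.5258
  -5/31 × log₂(5/31) = 0.4246
  -13/31 × log₂(13/31) = 0.5258
H(X) = 1.4761 bits


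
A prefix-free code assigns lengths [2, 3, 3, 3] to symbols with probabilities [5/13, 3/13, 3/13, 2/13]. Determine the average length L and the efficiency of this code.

Average length L = Σ p_i × l_i = 2.6154 bits
Entropy H = 1.9220 bits
Efficiency η = H/L × 100% = 73.49%


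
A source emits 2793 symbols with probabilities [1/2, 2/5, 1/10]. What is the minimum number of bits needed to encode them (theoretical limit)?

Entropy H = 1.3610 bits/symbol
Minimum bits = H × n = 1.3610 × 2793
= 3801.17 bits


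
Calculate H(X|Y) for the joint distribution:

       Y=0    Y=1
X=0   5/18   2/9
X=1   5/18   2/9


H(X|Y) = Σ_y p(y) H(X|Y=y)
  p(Y=0) = 5/9, H(X|Y=0) = 1.0000
  p(Y=1) = 4/9, H(X|Y=1) = 1.0000
H(X|Y) = 0.5556×1.0000 + 0.4444×1.0000 = 1.0000 bits


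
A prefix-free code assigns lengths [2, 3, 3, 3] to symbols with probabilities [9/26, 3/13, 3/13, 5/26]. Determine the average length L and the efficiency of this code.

Average length L = Σ p_i × l_i = 2.6538 bits
Entropy H = 1.9636 bits
Efficiency η = H/L × 100% = 73.99%


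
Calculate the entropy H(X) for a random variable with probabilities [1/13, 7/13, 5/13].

H(X) = -Σ p(x) log₂ p(x)
  -1/13 × log₂(1/13) = 0.2846
  -7/13 × log₂(7/13) = 0.4809
  -5/13 × log₂(5/13) = 0.5302
H(X) = 1.2957 bits


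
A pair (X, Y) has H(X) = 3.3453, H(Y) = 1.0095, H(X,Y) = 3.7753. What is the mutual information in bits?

I(X;Y) = H(X) + H(Y) - H(X,Y)
I(X;Y) = 3.3453 + 1.0095 - 3.7753 = 0.5795 bits


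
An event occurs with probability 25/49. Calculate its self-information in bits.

Information content I(x) = -log₂(p(x))
I = -log₂(25/49) = -log₂(0.5102)
I = 0.9709 bits


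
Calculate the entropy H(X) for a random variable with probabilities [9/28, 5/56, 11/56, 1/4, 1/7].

H(X) = -Σ p(x) log₂ p(x)
  -9/28 × log₂(9/28) = 0.5263
  -5/56 × log₂(5/56) = 0.3112
  -11/56 × log₂(11/56) = 0.4612
  -1/4 × log₂(1/4) = 0.5000
  -1/7 × log₂(1/7) = 0.4011
H(X) = 2.1998 bits


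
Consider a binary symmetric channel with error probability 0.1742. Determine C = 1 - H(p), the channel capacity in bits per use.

For BSC with error probability p:
C = 1 - H(p) where H(p) is binary entropy
H(0.1742) = -0.1742 × log₂(0.1742) - 0.8258 × log₂(0.8258)
H(p) = 0.6672
C = 1 - 0.6672 = 0.3328 bits/use


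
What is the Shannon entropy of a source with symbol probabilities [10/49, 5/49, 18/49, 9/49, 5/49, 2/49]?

H(X) = -Σ p(x) log₂ p(x)
  -10/49 × log₂(10/49) = 0.4679
  -5/49 × log₂(5/49) = 0.3360
  -18/49 × log₂(18/49) = 0.5307
  -9/49 × log₂(9/49) = 0.4490
  -5/49 × log₂(5/49) = 0.3360
  -2/49 × log₂(2/49) = 0.1884
H(X) = 2.3080 bits


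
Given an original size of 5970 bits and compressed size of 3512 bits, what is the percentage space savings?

Space savings = (1 - Compressed/Original) × 100%
= (1 - 3512/5970) × 100%
= 41.17%


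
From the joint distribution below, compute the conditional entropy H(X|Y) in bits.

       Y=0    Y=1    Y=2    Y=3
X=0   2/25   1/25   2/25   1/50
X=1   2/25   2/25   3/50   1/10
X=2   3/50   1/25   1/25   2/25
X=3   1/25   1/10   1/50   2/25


H(X|Y) = Σ_y p(y) H(X|Y=y)
  p(Y=0) = 13/50, H(X|Y=0) = 1.9501
  p(Y=1) = 13/50, H(X|Y=1) = 1.8843
  p(Y=2) = 1/5, H(X|Y=2) = 1.8464
  p(Y=3) = 7/25, H(X|Y=3) = 1.8352
H(X|Y) = 0.2600×1.9501 + 0.2600×1.8843 + 0.2000×1.8464 + 0.2800×1.8352 = 1.8801 bits


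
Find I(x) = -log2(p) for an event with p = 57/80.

Information content I(x) = -log₂(p(x))
I = -log₂(57/80) = -log₂(0.7125)
I = 0.4890 bits


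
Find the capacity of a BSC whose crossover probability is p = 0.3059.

For BSC with error probability p:
C = 1 - H(p) where H(p) is binary entropy
H(0.3059) = -0.3059 × log₂(0.3059) - 0.6941 × log₂(0.6941)
H(p) = 0.8884
C = 1 - 0.8884 = 0.1116 bits/use


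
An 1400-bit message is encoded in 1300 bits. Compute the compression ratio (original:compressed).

Compression ratio = Original / Compressed
= 1400 / 1300 = 1.08:1


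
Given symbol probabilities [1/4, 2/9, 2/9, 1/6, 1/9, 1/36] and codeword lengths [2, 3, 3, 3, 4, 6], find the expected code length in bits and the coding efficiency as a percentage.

Average length L = Σ p_i × l_i = 2.9444 bits
Entropy H = 2.3911 bits
Efficiency η = H/L × 100% = 81.21%


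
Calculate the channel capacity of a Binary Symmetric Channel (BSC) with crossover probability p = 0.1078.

For BSC with error probability p:
C = 1 - H(p) where H(p) is binary entropy
H(0.1078) = -0.1078 × log₂(0.1078) - 0.8922 × log₂(0.8922)
H(p) = 0.4932
C = 1 - 0.4932 = 0.5068 bits/use


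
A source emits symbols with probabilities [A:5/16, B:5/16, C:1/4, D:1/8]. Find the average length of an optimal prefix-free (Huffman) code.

Huffman tree construction:
Combine smallest probabilities repeatedly
Resulting codes:
  A: 10 (length 2)
  B: 11 (length 2)
  C: 01 (length 2)
  D: 00 (length 2)
Average length = Σ p(s) × length(s) = 2.0000 bits


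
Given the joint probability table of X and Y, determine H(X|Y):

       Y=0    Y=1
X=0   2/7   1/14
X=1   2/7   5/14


H(X|Y) = Σ_y p(y) H(X|Y=y)
  p(Y=0) = 4/7, H(X|Y=0) = 1.0000
  p(Y=1) = 3/7, H(X|Y=1) = 0.6500
H(X|Y) = 0.5714×1.0000 + 0.4286×0.6500 = 0.8500 bits


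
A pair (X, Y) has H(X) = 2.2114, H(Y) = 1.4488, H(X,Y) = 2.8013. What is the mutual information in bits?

I(X;Y) = H(X) + H(Y) - H(X,Y)
I(X;Y) = 2.2114 + 1.4488 - 2.8013 = 0.8589 bits


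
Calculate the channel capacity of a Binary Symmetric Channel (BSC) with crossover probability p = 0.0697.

For BSC with error probability p:
C = 1 - H(p) where H(p) is binary entropy
H(0.0697) = -0.0697 × log₂(0.0697) - 0.9303 × log₂(0.9303)
H(p) = 0.3648
C = 1 - 0.3648 = 0.6352 bits/use


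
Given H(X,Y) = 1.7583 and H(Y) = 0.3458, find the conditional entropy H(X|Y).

Chain rule: H(X,Y) = H(X|Y) + H(Y)
H(X|Y) = H(X,Y) - H(Y) = 1.7583 - 0.3458 = 1.4125 bits


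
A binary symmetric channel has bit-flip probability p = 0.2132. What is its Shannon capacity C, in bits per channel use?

For BSC with error probability p:
C = 1 - H(p) where H(p) is binary entropy
H(0.2132) = -0.2132 × log₂(0.2132) - 0.7868 × log₂(0.7868)
H(p) = 0.7476
C = 1 - 0.7476 = 0.2524 bits/use


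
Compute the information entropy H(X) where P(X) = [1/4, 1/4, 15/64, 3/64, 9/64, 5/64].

H(X) = -Σ p(x) log₂ p(x)
  -1/4 × log₂(1/4) = 0.5000
  -1/4 × log₂(1/4) = 0.5000
  -15/64 × log₂(15/64) = 0.4906
  -3/64 × log₂(3/64) = 0.2070
  -9/64 × log₂(9/64) = 0.3980
  -5/64 × log₂(5/64) = 0.2873
H(X) = 2.3829 bits


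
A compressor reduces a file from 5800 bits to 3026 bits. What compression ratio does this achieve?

Compression ratio = Original / Compressed
= 5800 / 3026 = 1.92:1


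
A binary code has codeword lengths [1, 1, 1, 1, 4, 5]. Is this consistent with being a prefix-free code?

Kraft inequality: Σ 2^(-l_i) ≤ 1 for prefix-free code
Calculating: 2^(-1) + 2^(-1) + 2^(-1) + 2^(-1) + 2^(-4) + 2^(-5)
= 0.5 + 0.5 + 0.5 + 0.5 + 0.0625 + 0.03125
= 2.0938
Since 2.0938 > 1, prefix-free code does not exist


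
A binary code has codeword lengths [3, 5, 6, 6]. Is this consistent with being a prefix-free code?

Kraft inequality: Σ 2^(-l_i) ≤ 1 for prefix-free code
Calculating: 2^(-3) + 2^(-5) + 2^(-6) + 2^(-6)
= 0.125 + 0.03125 + 0.015625 + 0.015625
= 0.1875
Since 0.1875 ≤ 1, prefix-free code exists


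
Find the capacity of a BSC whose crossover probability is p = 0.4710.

For BSC with error probability p:
C = 1 - H(p) where H(p) is binary entropy
H(0.4710) = -0.4710 × log₂(0.4710) - 0.5290 × log₂(0.5290)
H(p) = 0.9976
C = 1 - 0.9976 = 0.0024 bits/use


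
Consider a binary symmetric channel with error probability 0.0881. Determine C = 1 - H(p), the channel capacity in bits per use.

For BSC with error probability p:
C = 1 - H(p) where H(p) is binary entropy
H(0.0881) = -0.0881 × log₂(0.0881) - 0.9119 × log₂(0.9119)
H(p) = 0.4301
C = 1 - 0.4301 = 0.5699 bits/use


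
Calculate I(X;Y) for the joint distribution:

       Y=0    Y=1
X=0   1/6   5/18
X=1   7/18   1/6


H(X) = 0.9911, H(Y) = 0.9911, H(X,Y) = 1.9049
I(X;Y) = H(X) + H(Y) - H(X,Y) = 0.0773 bits


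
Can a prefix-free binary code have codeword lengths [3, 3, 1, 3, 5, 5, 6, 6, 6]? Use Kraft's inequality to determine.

Kraft inequality: Σ 2^(-l_i) ≤ 1 for prefix-free code
Calculating: 2^(-3) + 2^(-3) + 2^(-1) + 2^(-3) + 2^(-5) + 2^(-5) + 2^(-6) + 2^(-6) + 2^(-6)
= 0.125 + 0.125 + 0.5 + 0.125 + 0.03125 + 0.03125 + 0.015625 + 0.015625 + 0.015625
= 0.9844
Since 0.9844 ≤ 1, prefix-free code exists


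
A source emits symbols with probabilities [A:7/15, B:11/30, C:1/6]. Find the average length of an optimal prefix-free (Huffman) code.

Huffman tree construction:
Combine smallest probabilities repeatedly
Resulting codes:
  A: 0 (length 1)
  B: 11 (length 2)
  C: 10 (length 2)
Average length = Σ p(s) × length(s) = 1.5333 bits


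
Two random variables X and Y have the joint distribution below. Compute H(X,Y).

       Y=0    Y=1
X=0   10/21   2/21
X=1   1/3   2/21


H(X,Y) = -Σ p(x,y) log₂ p(x,y)
  p(0,0)=10/21: -0.4762 × log₂(0.4762) = 0.5097
  p(0,1)=2/21: -0.0952 × log₂(0.0952) = 0.3231
  p(1,0)=1/3: -0.3333 × log₂(0.3333) = 0.5283
  p(1,1)=2/21: -0.0952 × log₂(0.0952) = 0.3231
H(X,Y) = 1.6842 bits


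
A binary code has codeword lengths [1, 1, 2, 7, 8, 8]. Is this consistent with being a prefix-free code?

Kraft inequality: Σ 2^(-l_i) ≤ 1 for prefix-free code
Calculating: 2^(-1) + 2^(-1) + 2^(-2) + 2^(-7) + 2^(-8) + 2^(-8)
= 0.5 + 0.5 + 0.25 + 0.0078125 + 0.00390625 + 0.00390625
= 1.2656
Since 1.2656 > 1, prefix-free code does not exist


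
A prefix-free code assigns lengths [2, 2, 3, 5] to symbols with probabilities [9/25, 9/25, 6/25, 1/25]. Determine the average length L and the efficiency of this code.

Average length L = Σ p_i × l_i = 2.3600 bits
Entropy H = 1.7411 bits
Efficiency η = H/L × 100% = 73.78%


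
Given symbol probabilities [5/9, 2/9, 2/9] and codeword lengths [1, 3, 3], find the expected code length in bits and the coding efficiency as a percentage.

Average length L = Σ p_i × l_i = 1.8889 bits
Entropy H = 1.4355 bits
Efficiency η = H/L × 100% = 76.00%


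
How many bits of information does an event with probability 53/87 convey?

Information content I(x) = -log₂(p(x))
I = -log₂(53/87) = -log₂(0.6092)
I = 0.7150 bits


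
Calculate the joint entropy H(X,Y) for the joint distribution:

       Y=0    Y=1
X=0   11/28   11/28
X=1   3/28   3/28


H(X,Y) = -Σ p(x,y) log₂ p(x,y)
  p(0,0)=11/28: -0.3929 × log₂(0.3929) = 0.5295
  p(0,1)=11/28: -0.3929 × log₂(0.3929) = 0.5295
  p(1,0)=3/28: -0.1071 × log₂(0.1071) = 0.3453
  p(1,1)=3/28: -0.1071 × log₂(0.1071) = 0.3453
H(X,Y) = 1.7496 bits


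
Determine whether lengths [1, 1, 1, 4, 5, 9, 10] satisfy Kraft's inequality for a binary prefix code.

Kraft inequality: Σ 2^(-l_i) ≤ 1 for prefix-free code
Calculating: 2^(-1) + 2^(-1) + 2^(-1) + 2^(-4) + 2^(-5) + 2^(-9) + 2^(-10)
= 0.5 + 0.5 + 0.5 + 0.0625 + 0.03125 + 0.001953125 + 0.0009765625
= 1.5967
Since 1.5967 > 1, prefix-free code does not exist


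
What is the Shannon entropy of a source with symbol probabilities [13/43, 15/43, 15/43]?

H(X) = -Σ p(x) log₂ p(x)
  -13/43 × log₂(13/43) = 0.5218
  -15/43 × log₂(15/43) = 0.5300
  -15/43 × log₂(15/43) = 0.5300
H(X) = 1.5818 bits


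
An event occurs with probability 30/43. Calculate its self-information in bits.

Information content I(x) = -log₂(p(x))
I = -log₂(30/43) = -log₂(0.6977)
I = 0.5194 bits


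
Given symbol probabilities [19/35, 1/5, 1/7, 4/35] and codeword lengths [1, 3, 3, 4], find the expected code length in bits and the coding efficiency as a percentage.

Average length L = Σ p_i × l_i = 2.0286 bits
Entropy H = 1.7015 bits
Efficiency η = H/L × 100% = 83.88%


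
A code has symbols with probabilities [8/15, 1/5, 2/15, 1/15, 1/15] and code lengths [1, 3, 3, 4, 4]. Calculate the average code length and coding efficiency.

Average length L = Σ p_i × l_i = 2.0667 bits
Entropy H = 1.8566 bits
Efficiency η = H/L × 100% = 89.83%


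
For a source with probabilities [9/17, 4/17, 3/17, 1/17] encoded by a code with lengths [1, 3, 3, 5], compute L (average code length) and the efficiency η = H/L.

Average length L = Σ p_i × l_i = 2.0588 bits
Entropy H = 1.6590 bits
Efficiency η = H/L × 100% = 80.58%


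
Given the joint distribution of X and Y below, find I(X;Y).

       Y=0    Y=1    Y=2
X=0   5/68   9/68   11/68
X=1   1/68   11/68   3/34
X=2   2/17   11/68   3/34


H(X) = 1.5691, H(Y) = 1.5150, H(X,Y) = 3.0092
I(X;Y) = H(X) + H(Y) - H(X,Y) = 0.0749 bits


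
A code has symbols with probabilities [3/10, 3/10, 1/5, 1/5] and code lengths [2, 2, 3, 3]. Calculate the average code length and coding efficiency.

Average length L = Σ p_i × l_i = 2.4000 bits
Entropy H = 1.9710 bits
Efficiency η = H/L × 100% = 82.12%


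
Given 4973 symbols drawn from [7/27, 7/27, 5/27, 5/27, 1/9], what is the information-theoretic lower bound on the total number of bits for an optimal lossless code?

Entropy H = 2.2631 bits/symbol
Minimum bits = H × n = 2.2631 × 4973
= 11254.60 bits


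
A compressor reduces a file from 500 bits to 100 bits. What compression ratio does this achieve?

Compression ratio = Original / Compressed
= 500 / 100 = 5.00:1


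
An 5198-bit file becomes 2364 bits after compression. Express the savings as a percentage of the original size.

Space savings = (1 - Compressed/Original) × 100%
= (1 - 2364/5198) × 100%
= 54.52%


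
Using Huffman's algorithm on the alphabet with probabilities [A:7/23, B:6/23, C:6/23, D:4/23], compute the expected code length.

Huffman tree construction:
Combine smallest probabilities repeatedly
Resulting codes:
  A: 11 (length 2)
  B: 01 (length 2)
  C: 10 (length 2)
  D: 00 (length 2)
Average length = Σ p(s) × length(s) = 2.0000 bits


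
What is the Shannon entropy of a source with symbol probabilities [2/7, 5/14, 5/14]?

H(X) = -Σ p(x) log₂ p(x)
  -2/7 × log₂(2/7) = 0.5164
  -5/14 × log₂(5/14) = 0.5305
  -5/14 × log₂(5/14) = 0.5305
H(X) = 1.5774 bits


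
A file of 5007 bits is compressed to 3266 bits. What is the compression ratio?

Compression ratio = Original / Compressed
= 5007 / 3266 = 1.53:1


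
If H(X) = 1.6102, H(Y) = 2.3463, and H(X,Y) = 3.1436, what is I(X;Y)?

I(X;Y) = H(X) + H(Y) - H(X,Y)
I(X;Y) = 1.6102 + 2.3463 - 3.1436 = 0.8129 bits


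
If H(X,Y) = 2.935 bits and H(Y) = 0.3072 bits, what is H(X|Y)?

Chain rule: H(X,Y) = H(X|Y) + H(Y)
H(X|Y) = H(X,Y) - H(Y) = 2.935 - 0.3072 = 2.6278 bits


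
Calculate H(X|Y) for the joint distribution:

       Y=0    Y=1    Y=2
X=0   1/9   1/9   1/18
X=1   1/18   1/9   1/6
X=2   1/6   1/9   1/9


H(X|Y) = Σ_y p(y) H(X|Y=y)
  p(Y=0) = 1/3, H(X|Y=0) = 1.4591
  p(Y=1) = 1/3, H(X|Y=1) = 1.5850
  p(Y=2) = 1/3, H(X|Y=2) = 1.4591
H(X|Y) = 0.3333×1.4591 + 0.3333×1.5850 + 0.3333×1.4591 = 1.5011 bits


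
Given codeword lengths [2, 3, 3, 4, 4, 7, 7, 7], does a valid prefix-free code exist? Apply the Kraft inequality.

Kraft inequality: Σ 2^(-l_i) ≤ 1 for prefix-free code
Calculating: 2^(-2) + 2^(-3) + 2^(-3) + 2^(-4) + 2^(-4) + 2^(-7) + 2^(-7) + 2^(-7)
= 0.25 + 0.125 + 0.125 + 0.0625 + 0.0625 + 0.0078125 + 0.0078125 + 0.0078125
= 0.6484
Since 0.6484 ≤ 1, prefix-free code exists


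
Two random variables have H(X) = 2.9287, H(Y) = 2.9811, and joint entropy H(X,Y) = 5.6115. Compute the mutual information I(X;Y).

I(X;Y) = H(X) + H(Y) - H(X,Y)
I(X;Y) = 2.9287 + 2.9811 - 5.6115 = 0.2983 bits


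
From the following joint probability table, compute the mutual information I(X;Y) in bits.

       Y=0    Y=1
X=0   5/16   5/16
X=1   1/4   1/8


H(X) = 0.9544, H(Y) = 0.9887, H(X,Y) = 1.9238
I(X;Y) = H(X) + H(Y) - H(X,Y) = 0.0193 bits


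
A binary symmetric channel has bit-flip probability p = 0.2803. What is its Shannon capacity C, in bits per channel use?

For BSC with error probability p:
C = 1 - H(p) where H(p) is binary entropy
H(0.2803) = -0.2803 × log₂(0.2803) - 0.7197 × log₂(0.7197)
H(p) = 0.8559
C = 1 - 0.8559 = 0.1441 bits/use


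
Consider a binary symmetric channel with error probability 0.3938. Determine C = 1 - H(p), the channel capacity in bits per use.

For BSC with error probability p:
C = 1 - H(p) where H(p) is binary entropy
H(0.3938) = -0.3938 × log₂(0.3938) - 0.6062 × log₂(0.6062)
H(p) = 0.9672
C = 1 - 0.9672 = 0.0328 bits/use


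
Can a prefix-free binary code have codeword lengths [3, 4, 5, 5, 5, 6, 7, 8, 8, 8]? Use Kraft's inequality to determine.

Kraft inequality: Σ 2^(-l_i) ≤ 1 for prefix-free code
Calculating: 2^(-3) + 2^(-4) + 2^(-5) + 2^(-5) + 2^(-5) + 2^(-6) + 2^(-7) + 2^(-8) + 2^(-8) + 2^(-8)
= 0.125 + 0.0625 + 0.03125 + 0.03125 + 0.03125 + 0.015625 + 0.0078125 + 0.00390625 + 0.00390625 + 0.00390625
= 0.3164
Since 0.3164 ≤ 1, prefix-free code exists


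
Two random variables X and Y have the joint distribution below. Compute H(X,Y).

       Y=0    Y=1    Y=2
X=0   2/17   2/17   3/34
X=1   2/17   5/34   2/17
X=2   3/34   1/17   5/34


H(X,Y) = -Σ p(x,y) log₂ p(x,y)
  p(0,0)=2/17: -0.1176 × log₂(0.1176) = 0.3632
  p(0,1)=2/17: -0.1176 × log₂(0.1176) = 0.3632
  p(0,2)=3/34: -0.0882 × log₂(0.0882) = 0.3090
  p(1,0)=2/17: -0.1176 × log₂(0.1176) = 0.3632
  p(1,1)=5/34: -0.1471 × log₂(0.1471) = 0.4067
  p(1,2)=2/17: -0.1176 × log₂(0.1176) = 0.3632
  p(2,0)=3/34: -0.0882 × log₂(0.0882) = 0.3090
  p(2,1)=1/17: -0.0588 × log₂(0.0588) = 0.2404
  p(2,2)=5/34: -0.1471 × log₂(0.1471) = 0.4067
H(X,Y) = 3.1248 bits


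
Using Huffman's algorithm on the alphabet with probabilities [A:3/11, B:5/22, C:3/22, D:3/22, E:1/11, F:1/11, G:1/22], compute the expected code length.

Huffman tree construction:
Combine smallest probabilities repeatedly
Resulting codes:
  A: 10 (length 2)
  B: 00 (length 2)
  C: 011 (length 3)
  D: 110 (length 3)
  E: 1111 (length 4)
  F: 010 (length 3)
  G: 1110 (length 4)
Average length = Σ p(s) × length(s) = 2.6364 bits


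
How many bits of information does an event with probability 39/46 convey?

Information content I(x) = -log₂(p(x))
I = -log₂(39/46) = -log₂(0.8478)
I = 0.2382 bits


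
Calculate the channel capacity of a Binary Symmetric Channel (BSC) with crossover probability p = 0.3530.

For BSC with error probability p:
C = 1 - H(p) where H(p) is binary entropy
H(0.3530) = -0.3530 × log₂(0.3530) - 0.6470 × log₂(0.6470)
H(p) = 0.9367
C = 1 - 0.9367 = 0.0633 bits/use


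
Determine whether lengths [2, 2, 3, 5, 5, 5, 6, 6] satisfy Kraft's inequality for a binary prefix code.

Kraft inequality: Σ 2^(-l_i) ≤ 1 for prefix-free code
Calculating: 2^(-2) + 2^(-2) + 2^(-3) + 2^(-5) + 2^(-5) + 2^(-5) + 2^(-6) + 2^(-6)
= 0.25 + 0.25 + 0.125 + 0.03125 + 0.03125 + 0.03125 + 0.015625 + 0.015625
= 0.7500
Since 0.7500 ≤ 1, prefix-free code exists


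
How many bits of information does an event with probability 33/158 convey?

Information content I(x) = -log₂(p(x))
I = -log₂(33/158) = -log₂(0.2089)
I = 2.2594 bits


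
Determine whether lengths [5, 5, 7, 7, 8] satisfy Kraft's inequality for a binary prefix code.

Kraft inequality: Σ 2^(-l_i) ≤ 1 for prefix-free code
Calculating: 2^(-5) + 2^(-5) + 2^(-7) + 2^(-7) + 2^(-8)
= 0.03125 + 0.03125 + 0.0078125 + 0.0078125 + 0.00390625
= 0.0820
Since 0.0820 ≤ 1, prefix-free code exists


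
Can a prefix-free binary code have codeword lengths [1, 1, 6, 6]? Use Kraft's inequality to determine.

Kraft inequality: Σ 2^(-l_i) ≤ 1 for prefix-free code
Calculating: 2^(-1) + 2^(-1) + 2^(-6) + 2^(-6)
= 0.5 + 0.5 + 0.015625 + 0.015625
= 1.0312
Since 1.0312 > 1, prefix-free code does not exist


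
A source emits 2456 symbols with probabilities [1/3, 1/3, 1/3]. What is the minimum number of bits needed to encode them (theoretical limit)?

Entropy H = 1.5850 bits/symbol
Minimum bits = H × n = 1.5850 × 2456
= 3892.67 bits


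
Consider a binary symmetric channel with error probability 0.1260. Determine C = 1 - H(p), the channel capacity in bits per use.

For BSC with error probability p:
C = 1 - H(p) where H(p) is binary entropy
H(0.1260) = -0.1260 × log₂(0.1260) - 0.8740 × log₂(0.8740)
H(p) = 0.5464
C = 1 - 0.5464 = 0.4536 bits/use


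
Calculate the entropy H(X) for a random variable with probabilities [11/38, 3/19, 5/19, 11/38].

H(X) = -Σ p(x) log₂ p(x)
  -11/38 × log₂(11/38) = 0.5177
  -3/19 × log₂(3/19) = 0.4205
  -5/19 × log₂(5/19) = 0.5068
  -11/38 × log₂(11/38) = 0.5177
H(X) = 1.9628 bits


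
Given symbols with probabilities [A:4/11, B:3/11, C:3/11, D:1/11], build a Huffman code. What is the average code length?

Huffman tree construction:
Combine smallest probabilities repeatedly
Resulting codes:
  A: 11 (length 2)
  B: 01 (length 2)
  C: 10 (length 2)
  D: 00 (length 2)
Average length = Σ p(s) × length(s) = 2.0000 bits


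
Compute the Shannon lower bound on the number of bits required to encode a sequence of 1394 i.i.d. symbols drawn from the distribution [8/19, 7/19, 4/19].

Entropy H = 1.5294 bits/symbol
Minimum bits = H × n = 1.5294 × 1394
= 2132.02 bits


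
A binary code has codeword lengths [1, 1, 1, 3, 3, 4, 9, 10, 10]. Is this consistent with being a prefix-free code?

Kraft inequality: Σ 2^(-l_i) ≤ 1 for prefix-free code
Calculating: 2^(-1) + 2^(-1) + 2^(-1) + 2^(-3) + 2^(-3) + 2^(-4) + 2^(-9) + 2^(-10) + 2^(-10)
= 0.5 + 0.5 + 0.5 + 0.125 + 0.125 + 0.0625 + 0.001953125 + 0.0009765625 + 0.0009765625
= 1.8164
Since 1.8164 > 1, prefix-free code does not exist


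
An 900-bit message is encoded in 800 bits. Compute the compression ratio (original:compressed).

Compression ratio = Original / Compressed
= 900 / 800 = 1.12:1


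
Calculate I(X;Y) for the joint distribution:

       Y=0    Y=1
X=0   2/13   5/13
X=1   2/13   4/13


H(X) = 0.9957, H(Y) = 0.8905, H(X,Y) = 1.8843
I(X;Y) = H(X) + H(Y) - H(X,Y) = 0.0019 bits


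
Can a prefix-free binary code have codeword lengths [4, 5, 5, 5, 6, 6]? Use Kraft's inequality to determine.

Kraft inequality: Σ 2^(-l_i) ≤ 1 for prefix-free code
Calculating: 2^(-4) + 2^(-5) + 2^(-5) + 2^(-5) + 2^(-6) + 2^(-6)
= 0.0625 + 0.03125 + 0.03125 + 0.03125 + 0.015625 + 0.015625
= 0.1875
Since 0.1875 ≤ 1, prefix-free code exists


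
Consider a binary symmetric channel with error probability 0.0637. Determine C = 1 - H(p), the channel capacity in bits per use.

For BSC with error probability p:
C = 1 - H(p) where H(p) is binary entropy
H(0.0637) = -0.0637 × log₂(0.0637) - 0.9363 × log₂(0.9363)
H(p) = 0.3420
C = 1 - 0.3420 = 0.6580 bits/use


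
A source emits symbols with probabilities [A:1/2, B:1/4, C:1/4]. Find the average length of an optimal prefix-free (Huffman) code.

Huffman tree construction:
Combine smallest probabilities repeatedly
Resulting codes:
  A: 0 (length 1)
  B: 10 (length 2)
  C: 11 (length 2)
Average length = Σ p(s) × length(s) = 1.5000 bits


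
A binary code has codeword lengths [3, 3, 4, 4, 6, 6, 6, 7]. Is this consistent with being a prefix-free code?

Kraft inequality: Σ 2^(-l_i) ≤ 1 for prefix-free code
Calculating: 2^(-3) + 2^(-3) + 2^(-4) + 2^(-4) + 2^(-6) + 2^(-6) + 2^(-6) + 2^(-7)
= 0.125 + 0.125 + 0.0625 + 0.0625 + 0.015625 + 0.015625 + 0.015625 + 0.0078125
= 0.4297
Since 0.4297 ≤ 1, prefix-free code exists


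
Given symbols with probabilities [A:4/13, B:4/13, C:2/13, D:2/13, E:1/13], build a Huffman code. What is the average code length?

Huffman tree construction:
Combine smallest probabilities repeatedly
Resulting codes:
  A: 10 (length 2)
  B: 11 (length 2)
  C: 011 (length 3)
  D: 00 (length 2)
  E: 010 (length 3)
Average length = Σ p(s) × length(s) = 2.2308 bits


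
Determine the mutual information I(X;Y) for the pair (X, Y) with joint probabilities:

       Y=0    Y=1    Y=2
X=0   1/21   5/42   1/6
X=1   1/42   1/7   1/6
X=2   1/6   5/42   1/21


H(X) = 1.5850, H(Y) = 1.5538, H(X,Y) = 2.9713
I(X;Y) = H(X) + H(Y) - H(X,Y) = 0.1674 bits


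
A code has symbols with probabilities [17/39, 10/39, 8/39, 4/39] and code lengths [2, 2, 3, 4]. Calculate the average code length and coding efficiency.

Average length L = Σ p_i × l_i = 2.4103 bits
Entropy H = 1.8314 bits
Efficiency η = H/L × 100% = 75.98%


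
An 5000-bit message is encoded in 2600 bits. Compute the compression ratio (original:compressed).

Compression ratio = Original / Compressed
= 5000 / 2600 = 1.92:1


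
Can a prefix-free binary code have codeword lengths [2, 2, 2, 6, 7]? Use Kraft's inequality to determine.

Kraft inequality: Σ 2^(-l_i) ≤ 1 for prefix-free code
Calculating: 2^(-2) + 2^(-2) + 2^(-2) + 2^(-6) + 2^(-7)
= 0.25 + 0.25 + 0.25 + 0.015625 + 0.0078125
= 0.7734
Since 0.7734 ≤ 1, prefix-free code exists


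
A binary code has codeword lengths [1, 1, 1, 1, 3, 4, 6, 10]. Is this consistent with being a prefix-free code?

Kraft inequality: Σ 2^(-l_i) ≤ 1 for prefix-free code
Calculating: 2^(-1) + 2^(-1) + 2^(-1) + 2^(-1) + 2^(-3) + 2^(-4) + 2^(-6) + 2^(-10)
= 0.5 + 0.5 + 0.5 + 0.5 + 0.125 + 0.0625 + 0.015625 + 0.0009765625
= 2.2041
Since 2.2041 > 1, prefix-free code does not exist


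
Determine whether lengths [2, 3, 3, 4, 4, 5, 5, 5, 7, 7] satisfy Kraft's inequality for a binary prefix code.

Kraft inequality: Σ 2^(-l_i) ≤ 1 for prefix-free code
Calculating: 2^(-2) + 2^(-3) + 2^(-3) + 2^(-4) + 2^(-4) + 2^(-5) + 2^(-5) + 2^(-5) + 2^(-7) + 2^(-7)
= 0.25 + 0.125 + 0.125 + 0.0625 + 0.0625 + 0.03125 + 0.03125 + 0.03125 + 0.0078125 + 0.0078125
= 0.7344
Since 0.7344 ≤ 1, prefix-free code exists


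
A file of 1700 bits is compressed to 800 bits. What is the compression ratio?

Compression ratio = Original / Compressed
= 1700 / 800 = 2.12:1


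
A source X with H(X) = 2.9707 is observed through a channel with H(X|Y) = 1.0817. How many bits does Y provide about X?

I(X;Y) = H(X) - H(X|Y)
I(X;Y) = 2.9707 - 1.0817 = 1.889 bits


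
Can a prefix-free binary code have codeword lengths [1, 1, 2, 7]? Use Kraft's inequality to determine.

Kraft inequality: Σ 2^(-l_i) ≤ 1 for prefix-free code
Calculating: 2^(-1) + 2^(-1) + 2^(-2) + 2^(-7)
= 0.5 + 0.5 + 0.25 + 0.0078125
= 1.2578
Since 1.2578 > 1, prefix-free code does not exist


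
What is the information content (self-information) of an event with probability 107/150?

Information content I(x) = -log₂(p(x))
I = -log₂(107/150) = -log₂(0.7133)
I = 0.4874 bits


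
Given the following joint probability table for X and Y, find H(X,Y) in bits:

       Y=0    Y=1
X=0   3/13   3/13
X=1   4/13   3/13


H(X,Y) = -Σ p(x,y) log₂ p(x,y)
  p(0,0)=3/13: -0.2308 × log₂(0.2308) = 0.4882
  p(0,1)=3/13: -0.2308 × log₂(0.2308) = 0.4882
  p(1,0)=4/13: -0.3077 × log₂(0.3077) = 0.5232
  p(1,1)=3/13: -0.2308 × log₂(0.2308) = 0.4882
H(X,Y) = 1.9878 bits


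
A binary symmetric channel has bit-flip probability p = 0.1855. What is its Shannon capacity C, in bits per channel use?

For BSC with error probability p:
C = 1 - H(p) where H(p) is binary entropy
H(0.1855) = -0.1855 × log₂(0.1855) - 0.8145 × log₂(0.8145)
H(p) = 0.6920
C = 1 - 0.6920 = 0.3080 bits/use


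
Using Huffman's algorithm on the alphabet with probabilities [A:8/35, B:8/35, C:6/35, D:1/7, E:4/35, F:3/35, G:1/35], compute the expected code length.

Huffman tree construction:
Combine smallest probabilities repeatedly
Resulting codes:
  A: 00 (length 2)
  B: 01 (length 2)
  C: 111 (length 3)
  D: 110 (length 3)
  E: 100 (length 3)
  F: 1011 (length 4)
  G: 1010 (length 4)
Average length = Σ p(s) × length(s) = 2.6571 bits


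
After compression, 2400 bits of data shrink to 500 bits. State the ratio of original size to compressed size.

Compression ratio = Original / Compressed
= 2400 / 500 = 4.80:1


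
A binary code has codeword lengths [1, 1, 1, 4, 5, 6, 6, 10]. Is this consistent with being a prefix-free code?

Kraft inequality: Σ 2^(-l_i) ≤ 1 for prefix-free code
Calculating: 2^(-1) + 2^(-1) + 2^(-1) + 2^(-4) + 2^(-5) + 2^(-6) + 2^(-6) + 2^(-10)
= 0.5 + 0.5 + 0.5 + 0.0625 + 0.03125 + 0.015625 + 0.015625 + 0.0009765625
= 1.6260
Since 1.6260 > 1, prefix-free code does not exist


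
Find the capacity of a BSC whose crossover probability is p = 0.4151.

For BSC with error probability p:
C = 1 - H(p) where H(p) is binary entropy
H(0.4151) = -0.4151 × log₂(0.4151) - 0.5849 × log₂(0.5849)
H(p) = 0.9791
C = 1 - 0.9791 = 0.0209 bits/use


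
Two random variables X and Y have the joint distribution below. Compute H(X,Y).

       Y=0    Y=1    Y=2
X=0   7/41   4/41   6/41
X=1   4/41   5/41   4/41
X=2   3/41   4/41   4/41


H(X,Y) = -Σ p(x,y) log₂ p(x,y)
  p(0,0)=7/41: -0.1707 × log₂(0.1707) = 0.4354
  p(0,1)=4/41: -0.0976 × log₂(0.0976) = 0.3276
  p(0,2)=6/41: -0.1463 × log₂(0.1463) = 0.4057
  p(1,0)=4/41: -0.0976 × log₂(0.0976) = 0.3276
  p(1,1)=5/41: -0.1220 × log₂(0.1220) = 0.3702
  p(1,2)=4/41: -0.0976 × log₂(0.0976) = 0.3276
  p(2,0)=3/41: -0.0732 × log₂(0.0732) = 0.2760
  p(2,1)=4/41: -0.0976 × log₂(0.0976) = 0.3276
  p(2,2)=4/41: -0.0976 × log₂(0.0976) = 0.3276
H(X,Y) = 3.1252 bits


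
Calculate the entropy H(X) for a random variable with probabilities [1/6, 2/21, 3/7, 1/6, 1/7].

H(X) = -Σ p(x) log₂ p(x)
  -1/6 × log₂(1/6) = 0.4308
  -2/21 × log₂(2/21) = 0.3231
  -3/7 × log₂(3/7) = 0.5239
  -1/6 × log₂(1/6) = 0.4308
  -1/7 × log₂(1/7) = 0.4011
H(X) = 2.1097 bits


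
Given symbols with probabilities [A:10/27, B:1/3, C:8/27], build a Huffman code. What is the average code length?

Huffman tree construction:
Combine smallest probabilities repeatedly
Resulting codes:
  A: 0 (length 1)
  B: 11 (length 2)
  C: 10 (length 2)
Average length = Σ p(s) × length(s) = 1.6296 bits


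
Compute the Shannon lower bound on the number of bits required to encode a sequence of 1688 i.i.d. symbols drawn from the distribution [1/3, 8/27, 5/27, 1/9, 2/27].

Entropy H = 2.1292 bits/symbol
Minimum bits = H × n = 2.1292 × 1688
= 3594.07 bits


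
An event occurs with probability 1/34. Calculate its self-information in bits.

Information content I(x) = -log₂(p(x))
I = -log₂(1/34) = -log₂(0.0294)
I = 5.0875 bits


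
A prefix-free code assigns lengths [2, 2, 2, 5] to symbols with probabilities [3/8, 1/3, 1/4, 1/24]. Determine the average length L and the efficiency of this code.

Average length L = Σ p_i × l_i = 2.1250 bits
Entropy H = 1.7500 bits
Efficiency η = H/L × 100% = 82.35%


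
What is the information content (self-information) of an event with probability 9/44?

Information content I(x) = -log₂(p(x))
I = -log₂(9/44) = -log₂(0.2045)
I = 2.2895 bits
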